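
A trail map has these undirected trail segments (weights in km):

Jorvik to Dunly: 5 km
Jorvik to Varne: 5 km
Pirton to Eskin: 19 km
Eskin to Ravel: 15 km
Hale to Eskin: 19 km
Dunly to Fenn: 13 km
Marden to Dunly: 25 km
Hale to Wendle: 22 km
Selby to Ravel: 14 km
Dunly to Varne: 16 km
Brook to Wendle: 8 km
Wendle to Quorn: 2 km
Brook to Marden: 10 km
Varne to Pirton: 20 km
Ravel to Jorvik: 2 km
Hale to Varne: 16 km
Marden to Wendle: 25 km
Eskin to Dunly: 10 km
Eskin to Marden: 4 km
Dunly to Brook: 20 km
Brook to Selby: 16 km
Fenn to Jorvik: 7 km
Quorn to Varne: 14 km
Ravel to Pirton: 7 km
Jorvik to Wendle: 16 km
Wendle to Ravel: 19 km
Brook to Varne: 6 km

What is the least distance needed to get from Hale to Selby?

37 km

Candidate routes:
Hale → Varne → Jorvik → Ravel → Selby: 16+5+2+14 = 37
Hale → Varne → Brook → Selby: 16+6+16 = 38
Cheapest is Hale → Varne → Jorvik → Ravel → Selby at 37 km.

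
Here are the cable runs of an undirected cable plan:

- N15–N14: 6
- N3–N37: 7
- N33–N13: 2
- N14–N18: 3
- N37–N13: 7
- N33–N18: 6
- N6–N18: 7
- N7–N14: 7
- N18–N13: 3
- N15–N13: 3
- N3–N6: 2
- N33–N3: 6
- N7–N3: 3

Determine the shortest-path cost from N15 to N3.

11

Compare a few routes:
N15–N14–N7–N3: 6+7+3 = 16
N15–N13–N18–N6–N3: 3+3+7+2 = 15
N15–N13–N37–N3: 3+7+7 = 17
N15–N13–N33–N3: 3+2+6 = 11
The minimum is 11 via N15–N13–N33–N3.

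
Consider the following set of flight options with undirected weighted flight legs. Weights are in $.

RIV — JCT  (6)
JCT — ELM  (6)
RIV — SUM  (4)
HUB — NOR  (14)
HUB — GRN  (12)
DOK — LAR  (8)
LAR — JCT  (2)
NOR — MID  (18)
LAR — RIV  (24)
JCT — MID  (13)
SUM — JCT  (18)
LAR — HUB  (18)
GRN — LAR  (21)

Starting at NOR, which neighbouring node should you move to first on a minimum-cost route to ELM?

Enumerating some paths:
NOR–HUB–LAR–JCT–ELM: 14+18+2+6 = 40
NOR–MID–JCT–ELM: 18+13+6 = 37
NOR–HUB–GRN–LAR–JCT–ELM: 14+12+21+2+6 = 55
Cheapest is NOR–MID–JCT–ELM at $37.
So from NOR the first move is to MID.

MID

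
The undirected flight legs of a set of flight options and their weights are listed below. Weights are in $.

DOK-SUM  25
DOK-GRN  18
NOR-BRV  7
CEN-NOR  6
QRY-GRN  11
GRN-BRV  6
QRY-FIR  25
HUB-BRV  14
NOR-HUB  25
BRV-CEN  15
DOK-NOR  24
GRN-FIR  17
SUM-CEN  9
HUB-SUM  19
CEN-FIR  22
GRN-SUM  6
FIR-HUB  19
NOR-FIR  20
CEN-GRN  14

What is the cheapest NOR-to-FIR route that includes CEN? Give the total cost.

$28

Best NOR to CEN: NOR → CEN costing 6
Best CEN to FIR: CEN → FIR costing 22
Total via CEN: 6 + 22 = $28.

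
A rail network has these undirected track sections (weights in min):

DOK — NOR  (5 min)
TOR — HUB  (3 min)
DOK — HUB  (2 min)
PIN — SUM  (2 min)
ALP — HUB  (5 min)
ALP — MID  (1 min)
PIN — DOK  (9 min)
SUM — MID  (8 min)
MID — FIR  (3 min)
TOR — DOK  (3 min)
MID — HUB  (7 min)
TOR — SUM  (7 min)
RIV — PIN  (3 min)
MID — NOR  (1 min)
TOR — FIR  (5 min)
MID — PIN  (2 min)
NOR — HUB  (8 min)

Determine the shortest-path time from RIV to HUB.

11 min

Enumerating some paths:
RIV–PIN–MID–ALP–HUB: 3+2+1+5 = 11
RIV–PIN–DOK–HUB: 3+9+2 = 14
RIV–PIN–MID–NOR–DOK–HUB: 3+2+1+5+2 = 13
RIV–PIN–MID–HUB: 3+2+7 = 12
The minimum is 11 min via RIV–PIN–MID–ALP–HUB.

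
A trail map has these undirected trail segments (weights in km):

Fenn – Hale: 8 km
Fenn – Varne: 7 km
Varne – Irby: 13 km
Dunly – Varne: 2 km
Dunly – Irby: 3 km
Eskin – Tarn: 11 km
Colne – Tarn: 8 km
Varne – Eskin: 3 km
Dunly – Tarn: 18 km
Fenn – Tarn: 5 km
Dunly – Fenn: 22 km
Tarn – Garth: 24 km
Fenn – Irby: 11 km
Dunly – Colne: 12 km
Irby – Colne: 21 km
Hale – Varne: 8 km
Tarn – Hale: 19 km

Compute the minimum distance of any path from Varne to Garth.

36 km

Running Dijkstra from Varne:
Varne: 0
Dunly: 2  (via Varne)
Eskin: 3  (via Varne)
Irby: 5  (via Dunly)
Fenn: 7  (via Varne)
Hale: 8  (via Varne)
Tarn: 12  (via Fenn)
Colne: 14  (via Dunly)
Garth: 36  (via Tarn)
Shortest route: Varne–Fenn–Tarn–Garth = 36 km.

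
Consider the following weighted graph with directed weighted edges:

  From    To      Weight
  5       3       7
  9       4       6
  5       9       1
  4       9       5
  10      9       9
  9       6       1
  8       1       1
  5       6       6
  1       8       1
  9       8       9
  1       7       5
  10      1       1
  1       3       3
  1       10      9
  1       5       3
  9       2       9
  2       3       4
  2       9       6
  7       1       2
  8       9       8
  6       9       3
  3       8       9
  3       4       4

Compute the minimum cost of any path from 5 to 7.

Settle nodes by increasing distance from 5:
5: 0
9: 1  (via 5)
6: 2  (via 9)
3: 7  (via 5)
4: 7  (via 9)
2: 10  (via 9)
8: 10  (via 9)
1: 11  (via 8)
7: 16  (via 1)
Shortest route: 5 → 9 → 8 → 1 → 7 = 16.

16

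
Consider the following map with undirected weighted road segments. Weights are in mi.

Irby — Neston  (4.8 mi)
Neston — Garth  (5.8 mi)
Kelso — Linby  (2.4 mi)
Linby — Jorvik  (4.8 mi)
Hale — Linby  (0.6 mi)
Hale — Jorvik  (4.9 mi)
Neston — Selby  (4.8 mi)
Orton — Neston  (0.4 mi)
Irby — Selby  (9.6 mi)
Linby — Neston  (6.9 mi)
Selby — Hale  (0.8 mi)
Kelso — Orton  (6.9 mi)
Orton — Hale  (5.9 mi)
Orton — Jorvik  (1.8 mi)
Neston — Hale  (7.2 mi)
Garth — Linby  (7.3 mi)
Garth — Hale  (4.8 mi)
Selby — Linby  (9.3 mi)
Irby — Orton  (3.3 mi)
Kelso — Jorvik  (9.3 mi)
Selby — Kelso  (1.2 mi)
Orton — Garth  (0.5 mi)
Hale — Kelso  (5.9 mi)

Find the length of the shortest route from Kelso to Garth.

Candidate routes:
Kelso → Selby → Neston → Orton → Garth: 1.2+4.8+0.4+0.5 = 6.9
Kelso → Selby → Hale → Garth: 1.2+0.8+4.8 = 6.8
Kelso → Orton → Garth: 6.9+0.5 = 7.4
Cheapest is Kelso → Selby → Hale → Garth at 6.8 mi.

6.8 mi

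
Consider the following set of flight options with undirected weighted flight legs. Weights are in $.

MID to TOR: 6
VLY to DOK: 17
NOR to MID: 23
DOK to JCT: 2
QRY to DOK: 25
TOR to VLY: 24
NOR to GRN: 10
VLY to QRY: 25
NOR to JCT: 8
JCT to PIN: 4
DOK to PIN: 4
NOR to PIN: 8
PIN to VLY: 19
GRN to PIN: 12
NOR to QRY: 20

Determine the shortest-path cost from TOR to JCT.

Shortest distances from TOR:
TOR: 0
MID: 6  (via TOR)
VLY: 24  (via TOR)
NOR: 29  (via MID)
PIN: 37  (via NOR)
JCT: 37  (via NOR)
Shortest route: TOR–MID–NOR–JCT = $37.

$37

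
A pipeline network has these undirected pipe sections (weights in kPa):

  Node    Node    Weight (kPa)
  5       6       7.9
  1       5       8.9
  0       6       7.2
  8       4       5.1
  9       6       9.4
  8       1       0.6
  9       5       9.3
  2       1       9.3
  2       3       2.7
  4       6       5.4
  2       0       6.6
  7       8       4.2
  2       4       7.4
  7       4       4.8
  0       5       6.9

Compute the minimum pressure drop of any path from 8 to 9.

18.8 kPa

Running Dijkstra from 8:
8: 0
1: 0.6  (via 8)
7: 4.2  (via 8)
4: 5.1  (via 8)
5: 9.5  (via 1)
2: 9.9  (via 1)
6: 10.5  (via 4)
3: 12.6  (via 2)
0: 16.4  (via 5)
9: 18.8  (via 5)
Shortest route: 8 → 1 → 5 → 9 = 18.8 kPa.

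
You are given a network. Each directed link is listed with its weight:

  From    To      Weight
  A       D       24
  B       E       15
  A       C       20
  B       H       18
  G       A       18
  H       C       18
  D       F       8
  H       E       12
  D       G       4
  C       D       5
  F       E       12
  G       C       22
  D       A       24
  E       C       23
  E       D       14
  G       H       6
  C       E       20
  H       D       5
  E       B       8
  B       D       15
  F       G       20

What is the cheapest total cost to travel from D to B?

Running Dijkstra from D:
D: 0
G: 4  (via D)
F: 8  (via D)
H: 10  (via G)
E: 20  (via F)
A: 22  (via G)
C: 26  (via G)
B: 28  (via E)
Shortest route: D–F–E–B = 28.

28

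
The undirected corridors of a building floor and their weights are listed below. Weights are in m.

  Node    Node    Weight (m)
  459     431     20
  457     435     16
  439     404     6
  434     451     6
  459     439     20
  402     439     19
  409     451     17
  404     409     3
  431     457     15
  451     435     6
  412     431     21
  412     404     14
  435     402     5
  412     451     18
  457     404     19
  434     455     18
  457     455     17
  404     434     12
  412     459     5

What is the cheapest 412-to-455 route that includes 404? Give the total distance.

Shortest 412→404: 412–404 = 14
Best 404 to 455: 404–434–455 costing 30
Total via 404: 14 + 30 = 44 m.

44 m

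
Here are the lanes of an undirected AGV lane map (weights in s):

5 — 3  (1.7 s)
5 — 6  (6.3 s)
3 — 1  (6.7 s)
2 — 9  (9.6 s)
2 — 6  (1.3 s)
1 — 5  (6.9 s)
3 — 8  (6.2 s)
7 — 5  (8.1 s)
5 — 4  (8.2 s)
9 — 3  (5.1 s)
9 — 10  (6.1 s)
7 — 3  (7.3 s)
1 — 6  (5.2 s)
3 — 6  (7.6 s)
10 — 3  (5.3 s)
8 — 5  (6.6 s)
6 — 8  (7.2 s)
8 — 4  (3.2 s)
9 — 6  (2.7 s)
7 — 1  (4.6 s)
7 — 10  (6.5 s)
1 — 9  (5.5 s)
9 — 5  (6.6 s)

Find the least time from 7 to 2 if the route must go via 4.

Best 7 to 4: 7 → 5 → 4 costing 16.3
Shortest 4→2: 4 → 8 → 6 → 2 = 11.7
Total via 4: 16.3 + 11.7 = 28 s.

28 s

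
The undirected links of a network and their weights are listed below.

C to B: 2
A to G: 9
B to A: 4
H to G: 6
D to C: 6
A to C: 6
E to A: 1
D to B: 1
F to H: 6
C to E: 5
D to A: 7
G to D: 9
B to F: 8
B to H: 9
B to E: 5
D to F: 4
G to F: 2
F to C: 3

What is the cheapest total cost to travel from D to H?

10

Compare a few routes:
D - B - C - F - H: 1+2+3+6 = 12
D - F - G - H: 4+2+6 = 12
D - B - H: 1+9 = 10
Cheapest is D - B - H at 10.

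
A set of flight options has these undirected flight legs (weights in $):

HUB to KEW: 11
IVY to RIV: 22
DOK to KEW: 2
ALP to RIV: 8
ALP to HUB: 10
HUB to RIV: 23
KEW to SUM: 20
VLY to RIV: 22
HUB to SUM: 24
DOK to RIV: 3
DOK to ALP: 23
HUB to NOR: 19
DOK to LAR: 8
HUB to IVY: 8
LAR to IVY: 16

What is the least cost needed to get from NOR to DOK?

$32

Settle nodes by increasing distance from NOR:
NOR: 0
HUB: 19  (via NOR)
IVY: 27  (via HUB)
ALP: 29  (via HUB)
KEW: 30  (via HUB)
DOK: 32  (via KEW)
Shortest route: NOR → HUB → KEW → DOK = $32.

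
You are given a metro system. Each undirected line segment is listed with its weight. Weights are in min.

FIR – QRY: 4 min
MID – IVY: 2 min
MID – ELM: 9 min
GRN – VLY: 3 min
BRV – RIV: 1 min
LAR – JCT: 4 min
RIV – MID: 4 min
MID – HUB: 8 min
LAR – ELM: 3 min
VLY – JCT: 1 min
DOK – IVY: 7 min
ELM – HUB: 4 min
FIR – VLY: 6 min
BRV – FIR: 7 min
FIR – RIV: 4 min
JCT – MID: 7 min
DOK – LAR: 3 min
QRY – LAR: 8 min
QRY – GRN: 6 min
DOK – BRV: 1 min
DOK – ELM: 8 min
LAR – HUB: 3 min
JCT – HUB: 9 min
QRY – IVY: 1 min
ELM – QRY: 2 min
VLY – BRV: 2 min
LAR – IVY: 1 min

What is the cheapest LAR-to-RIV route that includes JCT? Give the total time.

Best LAR to JCT: LAR → JCT costing 4
Shortest JCT→RIV: JCT → VLY → BRV → RIV = 4
Total via JCT: 4 + 4 = 8 min.

8 min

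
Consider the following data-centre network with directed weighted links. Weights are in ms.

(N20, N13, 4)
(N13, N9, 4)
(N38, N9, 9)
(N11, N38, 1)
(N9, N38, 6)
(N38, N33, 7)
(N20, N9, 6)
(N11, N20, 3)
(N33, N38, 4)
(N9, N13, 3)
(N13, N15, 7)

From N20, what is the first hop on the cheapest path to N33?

Compare a few routes:
N20 → N13 → N9 → N38 → N33: 4+4+6+7 = 21
N20 → N9 → N38 → N33: 6+6+7 = 19
Cheapest is N20 → N9 → N38 → N33 at 19 ms.
So from N20 the first move is to N9.

N9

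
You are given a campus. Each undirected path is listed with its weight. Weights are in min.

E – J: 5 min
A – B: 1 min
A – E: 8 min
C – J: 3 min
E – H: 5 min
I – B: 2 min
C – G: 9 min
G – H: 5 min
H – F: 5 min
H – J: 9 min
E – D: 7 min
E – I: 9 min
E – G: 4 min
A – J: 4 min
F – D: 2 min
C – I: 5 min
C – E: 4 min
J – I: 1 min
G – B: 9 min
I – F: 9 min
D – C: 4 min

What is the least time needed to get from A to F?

12 min

Shortest distances from A:
A: 0
B: 1  (via A)
I: 3  (via B)
J: 4  (via A)
C: 7  (via J)
E: 8  (via A)
G: 10  (via B)
D: 11  (via C)
F: 12  (via I)
Shortest route: A–B–I–F = 12 min.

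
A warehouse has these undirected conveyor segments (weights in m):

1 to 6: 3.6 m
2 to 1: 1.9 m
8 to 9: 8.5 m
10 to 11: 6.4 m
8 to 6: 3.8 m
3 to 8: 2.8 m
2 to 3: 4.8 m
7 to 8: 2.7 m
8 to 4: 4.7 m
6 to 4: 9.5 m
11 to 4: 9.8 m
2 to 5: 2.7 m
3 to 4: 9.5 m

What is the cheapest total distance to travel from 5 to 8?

Settle nodes by increasing distance from 5:
5: 0
2: 2.7  (via 5)
1: 4.6  (via 2)
3: 7.5  (via 2)
6: 8.2  (via 1)
8: 10.3  (via 3)
Shortest route: 5–2–3–8 = 10.3 m.

10.3 m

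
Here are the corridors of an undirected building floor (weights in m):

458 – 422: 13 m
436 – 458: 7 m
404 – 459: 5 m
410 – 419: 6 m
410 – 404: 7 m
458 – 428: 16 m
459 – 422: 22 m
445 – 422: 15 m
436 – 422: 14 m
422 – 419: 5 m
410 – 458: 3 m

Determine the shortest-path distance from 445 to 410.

26 m

Candidate routes:
445 - 422 - 458 - 410: 15+13+3 = 31
445 - 422 - 419 - 410: 15+5+6 = 26
445 - 422 - 436 - 458 - 410: 15+14+7+3 = 39
The minimum is 26 m via 445 - 422 - 419 - 410.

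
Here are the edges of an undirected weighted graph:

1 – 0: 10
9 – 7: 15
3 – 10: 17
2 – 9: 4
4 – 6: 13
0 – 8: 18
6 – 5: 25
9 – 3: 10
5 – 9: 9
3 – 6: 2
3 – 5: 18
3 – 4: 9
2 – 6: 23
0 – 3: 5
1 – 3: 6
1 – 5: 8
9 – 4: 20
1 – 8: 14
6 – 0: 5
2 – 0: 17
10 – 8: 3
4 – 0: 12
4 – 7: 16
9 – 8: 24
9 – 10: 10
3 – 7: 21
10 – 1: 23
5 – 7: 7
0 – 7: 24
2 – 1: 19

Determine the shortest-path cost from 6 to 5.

Settle nodes by increasing distance from 6:
6: 0
3: 2  (via 6)
0: 5  (via 6)
1: 8  (via 3)
4: 11  (via 3)
9: 12  (via 3)
2: 16  (via 9)
5: 16  (via 1)
Shortest route: 6–3–1–5 = 16.

16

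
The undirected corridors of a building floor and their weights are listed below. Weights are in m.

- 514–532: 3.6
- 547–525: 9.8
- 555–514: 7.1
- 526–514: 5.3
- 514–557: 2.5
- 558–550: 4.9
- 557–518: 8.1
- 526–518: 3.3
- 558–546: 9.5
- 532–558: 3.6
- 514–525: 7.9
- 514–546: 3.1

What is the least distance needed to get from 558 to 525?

Enumerating some paths:
558 - 546 - 514 - 525: 9.5+3.1+7.9 = 20.5
558 - 532 - 514 - 525: 3.6+3.6+7.9 = 15.1
The minimum is 15.1 m via 558 - 532 - 514 - 525.

15.1 m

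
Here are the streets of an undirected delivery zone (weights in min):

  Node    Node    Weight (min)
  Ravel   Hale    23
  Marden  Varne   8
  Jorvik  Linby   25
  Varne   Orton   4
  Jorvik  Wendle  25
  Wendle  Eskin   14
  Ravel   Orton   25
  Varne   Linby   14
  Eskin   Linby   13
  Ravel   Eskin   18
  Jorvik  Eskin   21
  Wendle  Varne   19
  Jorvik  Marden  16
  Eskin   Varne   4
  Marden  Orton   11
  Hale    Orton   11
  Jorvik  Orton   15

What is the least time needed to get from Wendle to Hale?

Enumerating some paths:
Wendle - Varne - Orton - Hale: 19+4+11 = 34
Wendle - Eskin - Varne - Orton - Hale: 14+4+4+11 = 33
The minimum is 33 min via Wendle - Eskin - Varne - Orton - Hale.

33 min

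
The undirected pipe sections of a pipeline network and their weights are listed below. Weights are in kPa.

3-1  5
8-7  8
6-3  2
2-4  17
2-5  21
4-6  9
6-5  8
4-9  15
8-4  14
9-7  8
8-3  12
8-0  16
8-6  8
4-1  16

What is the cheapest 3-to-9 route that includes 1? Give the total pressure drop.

Shortest 3→1: 3–1 = 5
Best 1 to 9: 1–4–9 costing 31
Total via 1: 5 + 31 = 36 kPa.

36 kPa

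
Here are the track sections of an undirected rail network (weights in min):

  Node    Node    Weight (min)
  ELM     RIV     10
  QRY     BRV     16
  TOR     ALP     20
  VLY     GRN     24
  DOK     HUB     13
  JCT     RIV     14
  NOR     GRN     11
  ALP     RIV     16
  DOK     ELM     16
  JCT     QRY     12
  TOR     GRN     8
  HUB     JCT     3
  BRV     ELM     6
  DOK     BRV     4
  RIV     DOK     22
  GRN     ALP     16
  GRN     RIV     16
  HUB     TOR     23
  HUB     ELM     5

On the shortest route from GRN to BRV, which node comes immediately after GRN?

RIV

Enumerating some paths:
GRN → RIV → DOK → BRV: 16+22+4 = 42
GRN → RIV → ELM → BRV: 16+10+6 = 32
GRN → TOR → HUB → ELM → BRV: 8+23+5+6 = 42
Cheapest is GRN → RIV → ELM → BRV at 32 min.
So from GRN the first move is to RIV.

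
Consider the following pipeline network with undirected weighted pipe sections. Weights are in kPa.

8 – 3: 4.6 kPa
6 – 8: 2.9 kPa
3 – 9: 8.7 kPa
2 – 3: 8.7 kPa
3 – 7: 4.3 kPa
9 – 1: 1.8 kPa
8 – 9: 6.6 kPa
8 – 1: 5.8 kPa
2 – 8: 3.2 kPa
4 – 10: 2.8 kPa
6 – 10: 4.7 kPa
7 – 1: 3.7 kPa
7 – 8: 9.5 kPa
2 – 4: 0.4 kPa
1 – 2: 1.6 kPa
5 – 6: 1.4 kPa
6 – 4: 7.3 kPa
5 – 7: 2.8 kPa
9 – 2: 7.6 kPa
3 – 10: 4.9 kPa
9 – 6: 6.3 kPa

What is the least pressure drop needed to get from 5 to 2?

7.5 kPa

Compare a few routes:
5–6–4–2: 1.4+7.3+0.4 = 9.1
5–7–1–2: 2.8+3.7+1.6 = 8.1
5–6–8–2: 1.4+2.9+3.2 = 7.5
The minimum is 7.5 kPa via 5–6–8–2.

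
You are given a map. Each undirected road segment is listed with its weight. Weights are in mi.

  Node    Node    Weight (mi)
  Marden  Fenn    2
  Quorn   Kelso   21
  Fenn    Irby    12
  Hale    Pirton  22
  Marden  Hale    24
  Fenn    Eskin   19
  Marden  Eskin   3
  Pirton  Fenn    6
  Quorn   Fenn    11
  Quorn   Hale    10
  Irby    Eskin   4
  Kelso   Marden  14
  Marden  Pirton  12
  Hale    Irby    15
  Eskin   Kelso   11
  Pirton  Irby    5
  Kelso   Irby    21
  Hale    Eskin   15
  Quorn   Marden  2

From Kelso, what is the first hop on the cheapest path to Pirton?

Enumerating some paths:
Kelso → Marden → Fenn → Pirton: 14+2+6 = 22
Kelso → Eskin → Marden → Pirton: 11+3+12 = 26
Kelso → Eskin → Marden → Fenn → Pirton: 11+3+2+6 = 22
Kelso → Eskin → Irby → Pirton: 11+4+5 = 20
The minimum is 20 mi via Kelso → Eskin → Irby → Pirton.
So from Kelso the first move is to Eskin.

Eskin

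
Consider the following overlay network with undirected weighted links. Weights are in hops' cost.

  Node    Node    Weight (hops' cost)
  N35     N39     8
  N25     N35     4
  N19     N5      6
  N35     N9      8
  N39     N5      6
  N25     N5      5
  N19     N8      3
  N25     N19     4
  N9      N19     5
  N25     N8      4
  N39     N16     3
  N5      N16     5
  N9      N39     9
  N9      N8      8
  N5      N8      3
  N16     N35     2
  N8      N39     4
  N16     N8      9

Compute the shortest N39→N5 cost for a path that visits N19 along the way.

Shortest N39→N19: N39 → N8 → N19 = 7
Shortest N19→N5: N19 → N5 = 6
Total via N19: 7 + 6 = 13 hops' cost.

13 hops' cost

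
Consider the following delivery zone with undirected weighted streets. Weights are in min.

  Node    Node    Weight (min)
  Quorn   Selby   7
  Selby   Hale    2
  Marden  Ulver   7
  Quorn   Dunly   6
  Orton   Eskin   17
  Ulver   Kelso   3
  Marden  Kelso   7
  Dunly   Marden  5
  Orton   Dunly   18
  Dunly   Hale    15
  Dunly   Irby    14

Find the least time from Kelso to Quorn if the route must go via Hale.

Best Kelso to Hale: Kelso → Marden → Dunly → Hale costing 27
Best Hale to Quorn: Hale → Selby → Quorn costing 9
Total via Hale: 27 + 9 = 36 min.

36 min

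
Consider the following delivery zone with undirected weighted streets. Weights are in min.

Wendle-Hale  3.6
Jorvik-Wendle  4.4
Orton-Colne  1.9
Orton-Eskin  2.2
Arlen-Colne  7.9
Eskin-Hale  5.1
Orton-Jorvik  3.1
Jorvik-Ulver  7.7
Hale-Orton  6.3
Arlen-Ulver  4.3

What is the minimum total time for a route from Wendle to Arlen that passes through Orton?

Shortest Wendle→Orton: Wendle → Jorvik → Orton = 7.5
Shortest Orton→Arlen: Orton → Colne → Arlen = 9.8
Total via Orton: 7.5 + 9.8 = 17.3 min.

17.3 min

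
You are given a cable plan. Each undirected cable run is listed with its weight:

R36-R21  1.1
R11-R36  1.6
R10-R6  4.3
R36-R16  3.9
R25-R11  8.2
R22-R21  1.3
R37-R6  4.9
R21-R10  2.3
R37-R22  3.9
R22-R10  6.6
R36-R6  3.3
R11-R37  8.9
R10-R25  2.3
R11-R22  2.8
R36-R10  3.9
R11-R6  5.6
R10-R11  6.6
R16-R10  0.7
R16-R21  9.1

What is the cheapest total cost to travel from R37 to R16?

8.2

Candidate routes:
R37–R22–R21–R10–R16: 3.9+1.3+2.3+0.7 = 8.2
R37–R6–R10–R16: 4.9+4.3+0.7 = 9.9
Cheapest is R37–R22–R21–R10–R16 at 8.2.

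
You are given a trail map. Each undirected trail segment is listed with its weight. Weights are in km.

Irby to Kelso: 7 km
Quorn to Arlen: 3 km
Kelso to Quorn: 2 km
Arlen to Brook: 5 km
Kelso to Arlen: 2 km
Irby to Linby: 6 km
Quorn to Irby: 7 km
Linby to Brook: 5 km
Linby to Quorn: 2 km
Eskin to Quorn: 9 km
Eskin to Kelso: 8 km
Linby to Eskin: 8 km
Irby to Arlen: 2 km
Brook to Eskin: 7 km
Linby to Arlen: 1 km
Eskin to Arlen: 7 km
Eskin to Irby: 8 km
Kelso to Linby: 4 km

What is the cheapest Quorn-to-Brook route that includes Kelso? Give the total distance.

Best Quorn to Kelso: Quorn–Kelso costing 2
Shortest Kelso→Brook: Kelso–Arlen–Brook = 7
Total via Kelso: 2 + 7 = 9 km.

9 km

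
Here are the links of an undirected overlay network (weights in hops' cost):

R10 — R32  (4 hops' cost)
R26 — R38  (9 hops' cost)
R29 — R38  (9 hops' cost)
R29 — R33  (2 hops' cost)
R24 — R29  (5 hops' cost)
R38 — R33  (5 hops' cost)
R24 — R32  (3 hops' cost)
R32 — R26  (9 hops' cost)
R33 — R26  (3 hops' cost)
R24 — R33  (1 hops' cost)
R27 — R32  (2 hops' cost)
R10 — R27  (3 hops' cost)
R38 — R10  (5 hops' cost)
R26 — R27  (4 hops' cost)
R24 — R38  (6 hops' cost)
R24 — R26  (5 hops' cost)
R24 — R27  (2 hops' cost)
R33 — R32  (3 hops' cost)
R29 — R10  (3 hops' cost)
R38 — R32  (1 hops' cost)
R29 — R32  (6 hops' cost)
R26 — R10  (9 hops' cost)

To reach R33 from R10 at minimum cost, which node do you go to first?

R29

Compare a few routes:
R10 - R32 - R33: 4+3 = 7
R10 - R27 - R32 - R33: 3+2+3 = 8
R10 - R29 - R33: 3+2 = 5
R10 - R27 - R24 - R33: 3+2+1 = 6
The minimum is 5 hops' cost via R10 - R29 - R33.
So from R10 the first move is to R29.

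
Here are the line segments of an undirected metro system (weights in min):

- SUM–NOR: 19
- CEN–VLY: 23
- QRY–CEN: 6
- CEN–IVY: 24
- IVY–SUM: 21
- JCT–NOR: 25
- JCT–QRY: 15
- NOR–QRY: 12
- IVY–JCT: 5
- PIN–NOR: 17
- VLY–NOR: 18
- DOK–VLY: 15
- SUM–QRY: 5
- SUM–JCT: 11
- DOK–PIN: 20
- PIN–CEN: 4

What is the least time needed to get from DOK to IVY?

48 min

Settle nodes by increasing distance from DOK:
DOK: 0
VLY: 15  (via DOK)
PIN: 20  (via DOK)
CEN: 24  (via PIN)
QRY: 30  (via CEN)
NOR: 33  (via VLY)
SUM: 35  (via QRY)
JCT: 45  (via QRY)
IVY: 48  (via CEN)
Shortest route: DOK–PIN–CEN–IVY = 48 min.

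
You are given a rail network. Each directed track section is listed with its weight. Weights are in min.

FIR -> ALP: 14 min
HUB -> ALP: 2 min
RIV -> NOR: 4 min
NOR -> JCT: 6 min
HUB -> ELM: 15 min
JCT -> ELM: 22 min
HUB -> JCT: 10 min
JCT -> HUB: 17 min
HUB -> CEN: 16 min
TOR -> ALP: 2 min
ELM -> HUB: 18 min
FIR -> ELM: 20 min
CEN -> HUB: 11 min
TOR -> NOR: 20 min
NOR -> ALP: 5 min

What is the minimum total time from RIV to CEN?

43 min

Candidate routes:
RIV → NOR → JCT → ELM → HUB → CEN: 4+6+22+18+16 = 66
RIV → NOR → JCT → HUB → CEN: 4+6+17+16 = 43
The minimum is 43 min via RIV → NOR → JCT → HUB → CEN.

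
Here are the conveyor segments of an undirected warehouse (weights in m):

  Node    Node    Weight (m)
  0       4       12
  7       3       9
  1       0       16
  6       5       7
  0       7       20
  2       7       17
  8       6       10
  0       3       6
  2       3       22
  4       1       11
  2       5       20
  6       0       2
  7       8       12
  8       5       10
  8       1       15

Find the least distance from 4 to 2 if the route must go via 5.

Best 4 to 5: 4 → 0 → 6 → 5 costing 21
Best 5 to 2: 5 → 2 costing 20
Total via 5: 21 + 20 = 41 m.

41 m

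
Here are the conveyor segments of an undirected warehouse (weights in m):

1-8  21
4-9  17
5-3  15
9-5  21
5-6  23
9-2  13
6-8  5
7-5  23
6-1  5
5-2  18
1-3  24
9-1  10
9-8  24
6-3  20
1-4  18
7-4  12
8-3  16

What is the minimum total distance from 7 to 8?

40 m

Running Dijkstra from 7:
7: 0
4: 12  (via 7)
5: 23  (via 7)
9: 29  (via 4)
1: 30  (via 4)
6: 35  (via 1)
3: 38  (via 5)
8: 40  (via 6)
Shortest route: 7 → 4 → 1 → 6 → 8 = 40 m.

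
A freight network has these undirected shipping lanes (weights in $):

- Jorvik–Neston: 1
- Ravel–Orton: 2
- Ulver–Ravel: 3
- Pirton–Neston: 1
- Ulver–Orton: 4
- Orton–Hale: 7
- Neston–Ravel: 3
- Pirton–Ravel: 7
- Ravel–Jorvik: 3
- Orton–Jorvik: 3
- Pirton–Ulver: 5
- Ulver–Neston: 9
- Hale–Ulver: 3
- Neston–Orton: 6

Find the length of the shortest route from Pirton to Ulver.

Settle nodes by increasing distance from Pirton:
Pirton: 0
Neston: 1  (via Pirton)
Jorvik: 2  (via Neston)
Ravel: 4  (via Neston)
Ulver: 5  (via Pirton)
Shortest route: Pirton–Ulver = $5.

$5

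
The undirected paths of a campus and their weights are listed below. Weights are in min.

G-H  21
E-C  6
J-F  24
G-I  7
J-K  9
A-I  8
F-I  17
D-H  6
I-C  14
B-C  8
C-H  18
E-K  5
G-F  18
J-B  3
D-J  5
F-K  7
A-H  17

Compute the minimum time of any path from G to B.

29 min

Settle nodes by increasing distance from G:
G: 0
I: 7  (via G)
A: 15  (via I)
F: 18  (via G)
C: 21  (via I)
H: 21  (via G)
K: 25  (via F)
D: 27  (via H)
E: 27  (via C)
B: 29  (via C)
Shortest route: G–I–C–B = 29 min.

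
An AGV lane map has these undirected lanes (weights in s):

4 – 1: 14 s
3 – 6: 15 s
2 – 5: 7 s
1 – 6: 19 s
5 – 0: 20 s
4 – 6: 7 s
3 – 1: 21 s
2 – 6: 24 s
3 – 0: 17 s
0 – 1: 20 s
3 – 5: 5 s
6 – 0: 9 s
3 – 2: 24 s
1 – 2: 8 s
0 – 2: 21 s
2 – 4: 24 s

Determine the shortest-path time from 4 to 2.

Candidate routes:
4 → 2: 24 = 24
4 → 1 → 2: 14+8 = 22
Cheapest is 4 → 1 → 2 at 22 s.

22 s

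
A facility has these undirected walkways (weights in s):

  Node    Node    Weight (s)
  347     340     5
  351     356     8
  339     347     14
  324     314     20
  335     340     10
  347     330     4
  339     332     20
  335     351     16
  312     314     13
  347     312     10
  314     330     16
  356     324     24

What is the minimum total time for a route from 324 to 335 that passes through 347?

55 s

Best 324 to 347: 324–314–330–347 costing 40
Best 347 to 335: 347–340–335 costing 15
Total via 347: 40 + 15 = 55 s.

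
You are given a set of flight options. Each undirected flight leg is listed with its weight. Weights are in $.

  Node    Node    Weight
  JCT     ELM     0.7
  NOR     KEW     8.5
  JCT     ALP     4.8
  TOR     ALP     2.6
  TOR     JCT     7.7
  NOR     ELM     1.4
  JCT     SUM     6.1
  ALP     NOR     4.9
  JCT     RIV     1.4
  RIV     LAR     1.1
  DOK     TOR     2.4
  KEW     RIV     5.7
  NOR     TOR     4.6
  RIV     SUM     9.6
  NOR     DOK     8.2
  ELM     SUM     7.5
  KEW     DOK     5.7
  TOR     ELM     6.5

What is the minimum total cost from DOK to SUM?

$15.2

Settle nodes by increasing distance from DOK:
DOK: 0
TOR: 2.4  (via DOK)
ALP: 5  (via TOR)
KEW: 5.7  (via DOK)
NOR: 7  (via TOR)
ELM: 8.4  (via NOR)
JCT: 9.1  (via ELM)
RIV: 10.5  (via JCT)
LAR: 11.6  (via RIV)
SUM: 15.2  (via JCT)
Shortest route: DOK → TOR → NOR → ELM → JCT → SUM = $15.2.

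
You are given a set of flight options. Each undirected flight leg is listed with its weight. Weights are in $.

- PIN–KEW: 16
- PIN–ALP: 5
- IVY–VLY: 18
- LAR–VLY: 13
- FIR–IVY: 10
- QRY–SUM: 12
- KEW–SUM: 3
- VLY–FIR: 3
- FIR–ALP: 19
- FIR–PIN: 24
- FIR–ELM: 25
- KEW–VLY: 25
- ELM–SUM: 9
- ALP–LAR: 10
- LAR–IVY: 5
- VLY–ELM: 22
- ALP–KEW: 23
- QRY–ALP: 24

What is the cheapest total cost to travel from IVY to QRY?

$39

Candidate routes:
IVY → LAR → ALP → QRY: 5+10+24 = 39
IVY → LAR → ALP → PIN → KEW → SUM → QRY: 5+10+5+16+3+12 = 51
IVY → FIR → ALP → QRY: 10+19+24 = 53
IVY → FIR → VLY → KEW → SUM → QRY: 10+3+25+3+12 = 53
Cheapest is IVY → LAR → ALP → QRY at $39.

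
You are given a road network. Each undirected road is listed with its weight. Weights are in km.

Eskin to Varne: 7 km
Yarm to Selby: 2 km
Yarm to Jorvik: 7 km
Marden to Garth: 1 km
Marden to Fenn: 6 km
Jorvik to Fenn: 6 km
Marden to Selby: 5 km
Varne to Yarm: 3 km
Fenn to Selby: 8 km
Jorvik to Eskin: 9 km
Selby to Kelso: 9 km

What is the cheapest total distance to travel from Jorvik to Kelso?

18 km

Shortest distances from Jorvik:
Jorvik: 0
Fenn: 6  (via Jorvik)
Yarm: 7  (via Jorvik)
Eskin: 9  (via Jorvik)
Selby: 9  (via Yarm)
Varne: 10  (via Yarm)
Marden: 12  (via Fenn)
Garth: 13  (via Marden)
Kelso: 18  (via Selby)
Shortest route: Jorvik → Yarm → Selby → Kelso = 18 km.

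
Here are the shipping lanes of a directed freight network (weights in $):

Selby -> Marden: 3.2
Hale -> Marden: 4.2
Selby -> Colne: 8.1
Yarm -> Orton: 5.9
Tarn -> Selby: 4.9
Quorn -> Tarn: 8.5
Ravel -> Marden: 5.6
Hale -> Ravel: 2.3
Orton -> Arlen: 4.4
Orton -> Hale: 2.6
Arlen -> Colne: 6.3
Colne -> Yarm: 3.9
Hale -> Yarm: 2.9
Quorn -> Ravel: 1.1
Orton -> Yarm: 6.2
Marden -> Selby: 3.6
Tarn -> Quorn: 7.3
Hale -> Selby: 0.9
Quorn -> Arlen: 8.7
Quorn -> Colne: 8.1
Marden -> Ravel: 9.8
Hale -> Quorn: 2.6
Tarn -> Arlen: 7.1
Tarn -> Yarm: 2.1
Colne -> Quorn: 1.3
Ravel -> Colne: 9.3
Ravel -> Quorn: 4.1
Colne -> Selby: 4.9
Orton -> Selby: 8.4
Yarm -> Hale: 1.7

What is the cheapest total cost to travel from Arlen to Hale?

Settle nodes by increasing distance from Arlen:
Arlen: 0
Colne: 6.3  (via Arlen)
Quorn: 7.6  (via Colne)
Ravel: 8.7  (via Quorn)
Yarm: 10.2  (via Colne)
Selby: 11.2  (via Colne)
Hale: 11.9  (via Yarm)
Shortest route: Arlen–Colne–Yarm–Hale = $11.9.

$11.9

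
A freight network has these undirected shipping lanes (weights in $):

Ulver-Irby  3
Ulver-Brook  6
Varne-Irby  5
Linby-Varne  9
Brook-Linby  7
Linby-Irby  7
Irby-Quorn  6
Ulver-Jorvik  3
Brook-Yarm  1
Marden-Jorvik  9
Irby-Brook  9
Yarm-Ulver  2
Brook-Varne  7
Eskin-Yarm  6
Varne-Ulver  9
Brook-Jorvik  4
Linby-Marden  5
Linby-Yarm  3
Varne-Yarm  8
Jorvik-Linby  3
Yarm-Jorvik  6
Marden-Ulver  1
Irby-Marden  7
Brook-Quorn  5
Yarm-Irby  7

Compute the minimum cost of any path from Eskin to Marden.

$9

Running Dijkstra from Eskin:
Eskin: 0
Yarm: 6  (via Eskin)
Brook: 7  (via Yarm)
Ulver: 8  (via Yarm)
Linby: 9  (via Yarm)
Marden: 9  (via Ulver)
Shortest route: Eskin → Yarm → Ulver → Marden = $9.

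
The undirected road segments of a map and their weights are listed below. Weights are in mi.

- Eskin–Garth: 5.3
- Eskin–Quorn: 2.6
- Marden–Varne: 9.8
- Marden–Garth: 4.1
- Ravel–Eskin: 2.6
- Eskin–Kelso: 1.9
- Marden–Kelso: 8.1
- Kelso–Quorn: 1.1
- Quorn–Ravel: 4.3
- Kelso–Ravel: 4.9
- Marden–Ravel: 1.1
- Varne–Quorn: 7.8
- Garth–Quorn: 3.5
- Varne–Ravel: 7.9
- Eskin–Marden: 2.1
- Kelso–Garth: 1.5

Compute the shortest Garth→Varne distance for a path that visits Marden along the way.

Best Garth to Marden: Garth → Marden costing 4.1
Best Marden to Varne: Marden → Ravel → Varne costing 9
Total via Marden: 4.1 + 9 = 13.1 mi.

13.1 mi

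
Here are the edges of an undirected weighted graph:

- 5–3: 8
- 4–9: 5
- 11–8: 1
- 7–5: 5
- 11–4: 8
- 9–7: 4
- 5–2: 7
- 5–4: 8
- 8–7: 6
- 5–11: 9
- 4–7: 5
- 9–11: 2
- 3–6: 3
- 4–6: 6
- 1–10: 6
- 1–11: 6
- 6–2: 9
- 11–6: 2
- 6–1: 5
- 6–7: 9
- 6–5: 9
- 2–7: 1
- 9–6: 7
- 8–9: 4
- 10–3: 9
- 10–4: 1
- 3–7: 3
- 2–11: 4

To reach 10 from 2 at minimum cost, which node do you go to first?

Compare a few routes:
2 → 7 → 4 → 10: 1+5+1 = 7
2 → 7 → 3 → 10: 1+3+9 = 13
2 → 7 → 9 → 4 → 10: 1+4+5+1 = 11
2 → 11 → 9 → 4 → 10: 4+2+5+1 = 12
The minimum is 7 via 2 → 7 → 4 → 10.
So from 2 the first move is to 7.

7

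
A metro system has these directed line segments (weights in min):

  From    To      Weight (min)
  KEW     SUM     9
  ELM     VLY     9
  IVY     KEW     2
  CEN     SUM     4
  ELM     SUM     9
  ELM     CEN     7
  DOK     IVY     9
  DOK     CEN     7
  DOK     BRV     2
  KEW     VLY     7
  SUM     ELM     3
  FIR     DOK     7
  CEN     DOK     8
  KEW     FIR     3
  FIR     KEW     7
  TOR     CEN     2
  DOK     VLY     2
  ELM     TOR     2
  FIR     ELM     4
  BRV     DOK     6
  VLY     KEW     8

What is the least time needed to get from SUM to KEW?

Shortest distances from SUM:
SUM: 0
ELM: 3  (via SUM)
TOR: 5  (via ELM)
CEN: 7  (via TOR)
VLY: 12  (via ELM)
DOK: 15  (via CEN)
BRV: 17  (via DOK)
KEW: 20  (via VLY)
Shortest route: SUM–ELM–VLY–KEW = 20 min.

20 min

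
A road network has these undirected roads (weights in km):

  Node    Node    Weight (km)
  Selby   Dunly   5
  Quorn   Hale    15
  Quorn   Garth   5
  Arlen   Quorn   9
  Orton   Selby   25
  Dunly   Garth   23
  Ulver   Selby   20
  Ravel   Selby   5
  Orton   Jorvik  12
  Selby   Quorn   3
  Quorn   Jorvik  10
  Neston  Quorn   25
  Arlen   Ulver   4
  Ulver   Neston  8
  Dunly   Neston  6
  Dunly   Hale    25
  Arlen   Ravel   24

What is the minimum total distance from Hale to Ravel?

23 km

Shortest distances from Hale:
Hale: 0
Quorn: 15  (via Hale)
Selby: 18  (via Quorn)
Garth: 20  (via Quorn)
Ravel: 23  (via Selby)
Shortest route: Hale → Quorn → Selby → Ravel = 23 km.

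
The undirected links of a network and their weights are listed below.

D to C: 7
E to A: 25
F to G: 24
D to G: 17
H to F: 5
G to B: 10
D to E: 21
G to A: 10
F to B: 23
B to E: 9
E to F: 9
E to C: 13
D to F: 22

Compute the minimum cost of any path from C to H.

27

Shortest distances from C:
C: 0
D: 7  (via C)
E: 13  (via C)
B: 22  (via E)
F: 22  (via E)
G: 24  (via D)
H: 27  (via F)
Shortest route: C–E–F–H = 27.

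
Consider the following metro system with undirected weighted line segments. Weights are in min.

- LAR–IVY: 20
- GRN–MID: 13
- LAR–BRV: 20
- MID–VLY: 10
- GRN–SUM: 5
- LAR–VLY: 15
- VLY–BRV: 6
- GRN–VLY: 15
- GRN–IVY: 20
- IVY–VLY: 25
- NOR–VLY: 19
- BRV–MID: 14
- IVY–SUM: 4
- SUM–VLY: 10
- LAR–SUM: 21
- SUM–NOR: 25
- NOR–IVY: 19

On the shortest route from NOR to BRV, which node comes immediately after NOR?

VLY

Candidate routes:
NOR - IVY - SUM - VLY - BRV: 19+4+10+6 = 39
NOR - VLY - BRV: 19+6 = 25
NOR - VLY - MID - BRV: 19+10+14 = 43
NOR - SUM - VLY - BRV: 25+10+6 = 41
Cheapest is NOR - VLY - BRV at 25 min.
So from NOR the first move is to VLY.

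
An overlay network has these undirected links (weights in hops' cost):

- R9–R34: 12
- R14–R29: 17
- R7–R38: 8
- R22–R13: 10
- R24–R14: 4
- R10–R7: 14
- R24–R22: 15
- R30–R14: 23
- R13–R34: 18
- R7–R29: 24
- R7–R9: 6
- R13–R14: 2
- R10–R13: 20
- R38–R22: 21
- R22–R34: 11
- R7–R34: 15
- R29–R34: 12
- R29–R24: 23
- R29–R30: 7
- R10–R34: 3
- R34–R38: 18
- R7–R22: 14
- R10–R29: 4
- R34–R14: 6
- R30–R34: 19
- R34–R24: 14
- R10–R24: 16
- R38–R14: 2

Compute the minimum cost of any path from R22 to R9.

Shortest distances from R22:
R22: 0
R13: 10  (via R22)
R34: 11  (via R22)
R14: 12  (via R13)
R10: 14  (via R34)
R7: 14  (via R22)
R38: 14  (via R14)
R24: 15  (via R22)
R29: 18  (via R10)
R9: 20  (via R7)
Shortest route: R22 → R7 → R9 = 20 hops' cost.

20 hops' cost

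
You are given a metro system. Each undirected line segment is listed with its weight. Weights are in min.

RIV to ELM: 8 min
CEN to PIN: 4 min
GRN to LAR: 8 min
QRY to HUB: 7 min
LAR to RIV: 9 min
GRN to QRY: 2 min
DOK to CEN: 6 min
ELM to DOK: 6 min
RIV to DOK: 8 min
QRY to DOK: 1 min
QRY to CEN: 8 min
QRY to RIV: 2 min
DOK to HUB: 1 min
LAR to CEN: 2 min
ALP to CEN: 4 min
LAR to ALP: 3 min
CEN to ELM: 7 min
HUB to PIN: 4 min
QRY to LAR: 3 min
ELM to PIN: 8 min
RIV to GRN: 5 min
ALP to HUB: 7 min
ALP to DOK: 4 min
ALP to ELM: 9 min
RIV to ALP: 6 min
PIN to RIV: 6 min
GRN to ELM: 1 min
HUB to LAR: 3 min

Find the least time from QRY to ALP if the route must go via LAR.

Shortest QRY→LAR: QRY–LAR = 3
Shortest LAR→ALP: LAR–ALP = 3
Total via LAR: 3 + 3 = 6 min.

6 min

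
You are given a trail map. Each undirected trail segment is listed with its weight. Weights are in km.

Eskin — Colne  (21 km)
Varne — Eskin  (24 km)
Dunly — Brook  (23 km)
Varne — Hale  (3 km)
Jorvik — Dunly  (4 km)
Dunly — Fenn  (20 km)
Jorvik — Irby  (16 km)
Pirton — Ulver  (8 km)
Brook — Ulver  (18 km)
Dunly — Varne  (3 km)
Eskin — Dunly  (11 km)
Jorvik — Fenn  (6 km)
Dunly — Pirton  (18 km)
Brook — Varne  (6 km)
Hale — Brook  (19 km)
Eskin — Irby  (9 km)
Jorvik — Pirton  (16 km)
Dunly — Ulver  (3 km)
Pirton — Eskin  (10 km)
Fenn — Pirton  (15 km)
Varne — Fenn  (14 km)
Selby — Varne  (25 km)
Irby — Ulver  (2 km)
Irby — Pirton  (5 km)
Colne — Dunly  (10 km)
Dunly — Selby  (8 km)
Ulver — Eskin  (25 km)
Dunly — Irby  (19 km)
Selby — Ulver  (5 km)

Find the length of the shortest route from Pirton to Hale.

16 km

Settle nodes by increasing distance from Pirton:
Pirton: 0
Irby: 5  (via Pirton)
Ulver: 7  (via Irby)
Eskin: 10  (via Pirton)
Dunly: 10  (via Ulver)
Selby: 12  (via Ulver)
Varne: 13  (via Dunly)
Jorvik: 14  (via Dunly)
Fenn: 15  (via Pirton)
Hale: 16  (via Varne)
Shortest route: Pirton → Irby → Ulver → Dunly → Varne → Hale = 16 km.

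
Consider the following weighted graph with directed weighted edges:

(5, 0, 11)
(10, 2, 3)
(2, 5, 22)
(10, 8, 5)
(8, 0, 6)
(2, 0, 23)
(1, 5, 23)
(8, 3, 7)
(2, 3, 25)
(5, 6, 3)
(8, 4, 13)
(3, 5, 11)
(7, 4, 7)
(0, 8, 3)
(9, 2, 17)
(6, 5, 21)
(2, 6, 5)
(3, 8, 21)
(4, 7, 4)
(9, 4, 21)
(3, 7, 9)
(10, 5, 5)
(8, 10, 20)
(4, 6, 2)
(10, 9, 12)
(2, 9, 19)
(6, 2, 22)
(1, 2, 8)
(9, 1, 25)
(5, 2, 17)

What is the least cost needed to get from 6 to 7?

Compare a few routes:
6 - 5 - 0 - 8 - 3 - 7: 21+11+3+7+9 = 51
6 - 5 - 0 - 8 - 4 - 7: 21+11+3+13+4 = 52
Cheapest is 6 - 5 - 0 - 8 - 3 - 7 at 51.

51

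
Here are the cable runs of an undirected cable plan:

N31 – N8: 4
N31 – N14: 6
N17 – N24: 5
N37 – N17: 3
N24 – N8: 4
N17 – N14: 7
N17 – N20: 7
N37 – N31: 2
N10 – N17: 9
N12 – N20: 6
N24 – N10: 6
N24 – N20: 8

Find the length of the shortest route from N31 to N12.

18

Running Dijkstra from N31:
N31: 0
N37: 2  (via N31)
N8: 4  (via N31)
N17: 5  (via N37)
N14: 6  (via N31)
N24: 8  (via N8)
N20: 12  (via N17)
N10: 14  (via N17)
N12: 18  (via N20)
Shortest route: N31–N37–N17–N20–N12 = 18.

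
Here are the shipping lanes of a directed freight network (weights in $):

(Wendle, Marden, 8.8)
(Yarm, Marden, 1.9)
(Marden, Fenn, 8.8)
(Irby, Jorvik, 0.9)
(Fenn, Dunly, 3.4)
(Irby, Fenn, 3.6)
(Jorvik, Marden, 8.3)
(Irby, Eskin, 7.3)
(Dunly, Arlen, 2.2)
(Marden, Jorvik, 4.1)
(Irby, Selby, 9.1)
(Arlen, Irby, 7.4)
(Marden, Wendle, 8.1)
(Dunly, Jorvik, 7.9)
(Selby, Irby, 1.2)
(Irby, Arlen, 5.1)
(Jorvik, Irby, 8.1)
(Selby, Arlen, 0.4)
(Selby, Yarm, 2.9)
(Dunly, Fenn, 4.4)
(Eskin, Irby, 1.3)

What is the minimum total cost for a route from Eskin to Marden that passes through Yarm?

$15.2

Shortest Eskin→Yarm: Eskin–Irby–Selby–Yarm = 13.3
Shortest Yarm→Marden: Yarm–Marden = 1.9
Total via Yarm: 13.3 + 1.9 = $15.2.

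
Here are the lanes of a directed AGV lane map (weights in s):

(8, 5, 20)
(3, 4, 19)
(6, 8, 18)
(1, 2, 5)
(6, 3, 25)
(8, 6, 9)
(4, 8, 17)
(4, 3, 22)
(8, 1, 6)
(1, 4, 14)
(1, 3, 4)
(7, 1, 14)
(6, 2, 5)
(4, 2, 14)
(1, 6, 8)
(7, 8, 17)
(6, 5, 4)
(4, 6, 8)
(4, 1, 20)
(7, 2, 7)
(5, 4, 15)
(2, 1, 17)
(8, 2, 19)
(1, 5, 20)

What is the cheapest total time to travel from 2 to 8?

Compare a few routes:
2 - 1 - 6 - 8: 17+8+18 = 43
2 - 1 - 4 - 8: 17+14+17 = 48
The minimum is 43 s via 2 - 1 - 6 - 8.

43 s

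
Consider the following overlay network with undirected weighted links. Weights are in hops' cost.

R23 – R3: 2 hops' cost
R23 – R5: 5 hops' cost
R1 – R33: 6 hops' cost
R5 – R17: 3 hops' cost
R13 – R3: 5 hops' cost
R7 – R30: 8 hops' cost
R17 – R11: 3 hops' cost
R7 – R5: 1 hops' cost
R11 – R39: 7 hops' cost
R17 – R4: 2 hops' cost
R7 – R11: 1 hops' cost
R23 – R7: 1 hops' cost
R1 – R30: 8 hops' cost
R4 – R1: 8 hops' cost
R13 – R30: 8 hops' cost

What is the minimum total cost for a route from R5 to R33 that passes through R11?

Best R5 to R11: R5–R7–R11 costing 2
Shortest R11→R33: R11–R17–R4–R1–R33 = 19
Total via R11: 2 + 19 = 21 hops' cost.

21 hops' cost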